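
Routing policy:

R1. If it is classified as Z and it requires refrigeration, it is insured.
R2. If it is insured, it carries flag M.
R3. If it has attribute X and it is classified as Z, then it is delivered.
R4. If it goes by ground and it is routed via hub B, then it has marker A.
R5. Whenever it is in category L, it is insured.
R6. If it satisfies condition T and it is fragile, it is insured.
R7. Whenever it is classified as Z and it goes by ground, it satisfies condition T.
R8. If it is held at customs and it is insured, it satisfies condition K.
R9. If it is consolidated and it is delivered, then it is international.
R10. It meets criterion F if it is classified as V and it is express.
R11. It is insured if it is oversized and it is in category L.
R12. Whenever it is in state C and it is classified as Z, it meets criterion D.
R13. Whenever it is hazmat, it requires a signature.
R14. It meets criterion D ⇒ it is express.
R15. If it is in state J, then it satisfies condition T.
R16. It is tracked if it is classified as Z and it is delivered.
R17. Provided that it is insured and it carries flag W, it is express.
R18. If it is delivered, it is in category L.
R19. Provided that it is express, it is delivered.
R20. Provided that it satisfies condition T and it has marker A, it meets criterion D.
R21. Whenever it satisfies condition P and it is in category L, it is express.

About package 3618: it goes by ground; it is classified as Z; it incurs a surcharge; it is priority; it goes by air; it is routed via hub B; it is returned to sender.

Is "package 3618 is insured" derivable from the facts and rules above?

Yes

By R4 (it goes by ground, it is routed via hub B): it has marker A.
By R7 (it is classified as Z, it goes by ground): it satisfies condition T.
By R20 (it satisfies condition T, it has marker A): it meets criterion D.
By R14 (it meets criterion D): it is express.
By R19 (it is express): it is delivered.
By R18 (it is delivered): it is in category L.
By R5 (it is in category L): it is insured.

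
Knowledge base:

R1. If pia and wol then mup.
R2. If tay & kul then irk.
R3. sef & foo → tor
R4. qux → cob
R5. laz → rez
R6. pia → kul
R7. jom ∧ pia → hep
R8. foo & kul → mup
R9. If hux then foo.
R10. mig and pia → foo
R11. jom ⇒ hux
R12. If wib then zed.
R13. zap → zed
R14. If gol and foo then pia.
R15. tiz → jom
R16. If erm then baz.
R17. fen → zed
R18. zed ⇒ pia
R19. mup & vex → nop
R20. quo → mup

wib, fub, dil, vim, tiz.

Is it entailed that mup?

zed  (by R12: wib)
jom  (by R15: tiz)
pia  (by R18: zed)
kul  (by R6: pia)
hux  (by R11: jom)
foo  (by R9: hux)
mup  (by R8: foo, kul)

Yes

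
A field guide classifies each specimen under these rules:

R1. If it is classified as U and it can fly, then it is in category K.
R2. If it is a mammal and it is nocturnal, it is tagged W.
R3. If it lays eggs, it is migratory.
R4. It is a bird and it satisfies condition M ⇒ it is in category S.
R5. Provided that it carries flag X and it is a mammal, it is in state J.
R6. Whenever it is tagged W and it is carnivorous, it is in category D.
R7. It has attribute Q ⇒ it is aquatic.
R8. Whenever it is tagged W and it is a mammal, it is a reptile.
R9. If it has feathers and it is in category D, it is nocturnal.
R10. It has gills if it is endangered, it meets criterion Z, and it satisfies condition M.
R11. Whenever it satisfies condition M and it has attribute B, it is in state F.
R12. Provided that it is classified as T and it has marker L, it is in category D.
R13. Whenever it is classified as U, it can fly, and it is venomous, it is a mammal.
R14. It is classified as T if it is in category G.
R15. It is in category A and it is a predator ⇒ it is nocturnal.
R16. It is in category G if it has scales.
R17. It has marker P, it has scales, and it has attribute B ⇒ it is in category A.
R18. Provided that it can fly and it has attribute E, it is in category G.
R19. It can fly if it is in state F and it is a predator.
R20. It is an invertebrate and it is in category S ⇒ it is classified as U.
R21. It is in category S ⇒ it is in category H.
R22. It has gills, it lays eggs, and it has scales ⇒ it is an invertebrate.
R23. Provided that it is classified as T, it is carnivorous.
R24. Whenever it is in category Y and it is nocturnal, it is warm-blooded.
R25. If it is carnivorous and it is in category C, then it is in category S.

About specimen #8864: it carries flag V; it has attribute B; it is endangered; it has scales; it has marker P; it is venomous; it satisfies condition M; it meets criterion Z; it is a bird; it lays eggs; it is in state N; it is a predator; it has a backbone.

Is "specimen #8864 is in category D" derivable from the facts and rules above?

By R4 (it is a bird, it satisfies condition M): it is in category S.
By R10 (it is endangered, it meets criterion Z, it satisfies condition M): it has gills.
By R11 (it satisfies condition M, it has attribute B): it is in state F.
By R16 (it has scales): it is in category G.
By R17 (it has marker P, it has scales, it has attribute B): it is in category A.
By R19 (it is in state F, it is a predator): it can fly.
By R22 (it has gills, it lays eggs, it has scales): it is an invertebrate.
By R14 (it is in category G): it is classified as T.
By R15 (it is in category A, it is a predator): it is nocturnal.
By R20 (it is an invertebrate, it is in category S): it is classified as U.
By R23 (it is classified as T): it is carnivorous.
By R13 (it is classified as U, it can fly, it is venomous): it is a mammal.
By R2 (it is a mammal, it is nocturnal): it is tagged W.
By R6 (it is tagged W, it is carnivorous): it is in category D.

Yes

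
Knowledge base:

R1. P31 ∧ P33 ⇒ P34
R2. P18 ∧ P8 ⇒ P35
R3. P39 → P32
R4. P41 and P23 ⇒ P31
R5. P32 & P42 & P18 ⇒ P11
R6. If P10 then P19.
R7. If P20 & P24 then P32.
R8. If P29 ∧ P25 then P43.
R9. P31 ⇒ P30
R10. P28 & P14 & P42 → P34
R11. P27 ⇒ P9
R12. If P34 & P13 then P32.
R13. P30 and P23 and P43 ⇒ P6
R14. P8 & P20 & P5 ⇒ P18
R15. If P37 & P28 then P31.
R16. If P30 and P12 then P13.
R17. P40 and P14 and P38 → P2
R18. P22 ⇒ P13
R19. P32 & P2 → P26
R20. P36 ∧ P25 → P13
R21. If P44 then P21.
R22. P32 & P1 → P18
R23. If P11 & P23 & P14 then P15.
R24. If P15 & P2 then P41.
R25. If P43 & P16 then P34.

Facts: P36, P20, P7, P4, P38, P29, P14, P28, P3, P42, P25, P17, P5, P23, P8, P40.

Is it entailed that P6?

P43  (by R8: P29, P25)
P34  (by R10: P28, P14, P42)
P18  (by R14: P8, P20, P5)
P2  (by R17: P40, P14, P38)
P13  (by R20: P36, P25)
P32  (by R12: P34, P13)
P11  (by R5: P32, P42, P18)
P15  (by R23: P11, P23, P14)
P41  (by R24: P15, P2)
P31  (by R4: P41, P23)
P30  (by R9: P31)
P6  (by R13: P30, P23, P43)

Yes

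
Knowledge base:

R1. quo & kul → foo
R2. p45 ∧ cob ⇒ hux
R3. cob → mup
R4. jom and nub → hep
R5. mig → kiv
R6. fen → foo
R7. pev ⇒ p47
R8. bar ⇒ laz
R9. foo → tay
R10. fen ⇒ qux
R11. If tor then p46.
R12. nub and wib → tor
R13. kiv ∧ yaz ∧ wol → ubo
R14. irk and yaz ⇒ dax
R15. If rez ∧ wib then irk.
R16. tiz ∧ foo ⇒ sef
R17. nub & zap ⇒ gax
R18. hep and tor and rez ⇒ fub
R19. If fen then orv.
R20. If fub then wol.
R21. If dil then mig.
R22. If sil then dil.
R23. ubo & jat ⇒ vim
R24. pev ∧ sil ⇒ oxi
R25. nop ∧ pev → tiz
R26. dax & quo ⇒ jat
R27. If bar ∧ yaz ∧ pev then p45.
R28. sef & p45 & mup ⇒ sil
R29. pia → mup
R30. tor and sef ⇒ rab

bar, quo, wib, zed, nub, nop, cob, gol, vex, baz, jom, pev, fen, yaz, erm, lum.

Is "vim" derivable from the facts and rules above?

No

Forward chaining from the given facts derives: mup, hep, foo, p47, laz, tay, qux, tor, orv, tiz, p45, hux, p46, sef, sil, rab, dil, oxi, mig, kiv.
The only rule concluding vim is R23, which needs ubo; that is never established.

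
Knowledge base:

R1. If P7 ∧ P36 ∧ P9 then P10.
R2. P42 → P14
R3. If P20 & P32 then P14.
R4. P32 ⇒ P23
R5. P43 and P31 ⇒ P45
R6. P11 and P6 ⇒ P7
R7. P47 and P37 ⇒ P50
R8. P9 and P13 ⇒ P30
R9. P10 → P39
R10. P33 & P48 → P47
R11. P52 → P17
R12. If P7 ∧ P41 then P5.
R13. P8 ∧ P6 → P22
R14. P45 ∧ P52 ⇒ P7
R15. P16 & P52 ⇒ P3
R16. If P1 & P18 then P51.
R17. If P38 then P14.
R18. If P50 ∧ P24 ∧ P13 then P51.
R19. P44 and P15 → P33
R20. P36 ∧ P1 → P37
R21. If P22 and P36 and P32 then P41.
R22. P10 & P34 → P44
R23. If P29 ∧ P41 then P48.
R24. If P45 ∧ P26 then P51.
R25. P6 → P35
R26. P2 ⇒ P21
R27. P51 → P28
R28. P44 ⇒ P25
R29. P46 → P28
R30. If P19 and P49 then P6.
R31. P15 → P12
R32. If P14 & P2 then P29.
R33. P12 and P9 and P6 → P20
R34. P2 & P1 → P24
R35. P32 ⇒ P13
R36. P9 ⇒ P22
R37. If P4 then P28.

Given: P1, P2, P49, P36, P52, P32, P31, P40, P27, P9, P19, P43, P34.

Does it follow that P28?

No

Forward chaining from the given facts derives: P23, P45, P17, P7, P37, P21, P6, P24, P13, P22, P10, P30, P39, P41, P44, P35, P25, P5.
Rules concluding P28: R27 needs P51; R29 needs P46; R37 needs P4 — none of these are established.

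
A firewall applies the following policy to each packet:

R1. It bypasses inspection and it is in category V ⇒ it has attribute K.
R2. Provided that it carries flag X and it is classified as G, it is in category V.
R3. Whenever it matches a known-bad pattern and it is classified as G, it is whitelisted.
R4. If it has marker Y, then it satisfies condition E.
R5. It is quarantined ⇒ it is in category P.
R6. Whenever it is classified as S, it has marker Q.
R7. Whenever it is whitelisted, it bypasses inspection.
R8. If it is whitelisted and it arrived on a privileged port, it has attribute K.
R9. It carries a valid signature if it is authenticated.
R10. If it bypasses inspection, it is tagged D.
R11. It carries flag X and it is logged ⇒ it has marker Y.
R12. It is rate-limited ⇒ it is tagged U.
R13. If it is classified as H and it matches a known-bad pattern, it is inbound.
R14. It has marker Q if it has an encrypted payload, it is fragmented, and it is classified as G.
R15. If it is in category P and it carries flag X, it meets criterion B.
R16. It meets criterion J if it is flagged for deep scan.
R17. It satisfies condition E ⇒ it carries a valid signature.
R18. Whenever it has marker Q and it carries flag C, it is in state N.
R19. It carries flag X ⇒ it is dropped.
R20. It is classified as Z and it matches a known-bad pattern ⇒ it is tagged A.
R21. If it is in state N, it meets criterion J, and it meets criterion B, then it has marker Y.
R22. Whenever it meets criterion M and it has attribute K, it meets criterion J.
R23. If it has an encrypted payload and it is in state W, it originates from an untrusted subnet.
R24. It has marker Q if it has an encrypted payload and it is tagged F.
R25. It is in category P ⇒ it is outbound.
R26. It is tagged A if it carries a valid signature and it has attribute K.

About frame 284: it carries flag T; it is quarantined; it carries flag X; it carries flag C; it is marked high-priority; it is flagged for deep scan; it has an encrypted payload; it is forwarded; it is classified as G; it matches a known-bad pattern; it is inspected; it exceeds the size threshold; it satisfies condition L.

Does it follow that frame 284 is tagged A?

Forward chaining from the given facts derives: is in category V, is whitelisted, is in category P, bypasses inspection, is tagged D, meets criterion B, meets criterion J, is dropped, is outbound, has attribute K.
Rules concluding "it is tagged A": R20 needs "it is classified as Z"; R26 needs "it carries a valid signature" — none of these are established.

No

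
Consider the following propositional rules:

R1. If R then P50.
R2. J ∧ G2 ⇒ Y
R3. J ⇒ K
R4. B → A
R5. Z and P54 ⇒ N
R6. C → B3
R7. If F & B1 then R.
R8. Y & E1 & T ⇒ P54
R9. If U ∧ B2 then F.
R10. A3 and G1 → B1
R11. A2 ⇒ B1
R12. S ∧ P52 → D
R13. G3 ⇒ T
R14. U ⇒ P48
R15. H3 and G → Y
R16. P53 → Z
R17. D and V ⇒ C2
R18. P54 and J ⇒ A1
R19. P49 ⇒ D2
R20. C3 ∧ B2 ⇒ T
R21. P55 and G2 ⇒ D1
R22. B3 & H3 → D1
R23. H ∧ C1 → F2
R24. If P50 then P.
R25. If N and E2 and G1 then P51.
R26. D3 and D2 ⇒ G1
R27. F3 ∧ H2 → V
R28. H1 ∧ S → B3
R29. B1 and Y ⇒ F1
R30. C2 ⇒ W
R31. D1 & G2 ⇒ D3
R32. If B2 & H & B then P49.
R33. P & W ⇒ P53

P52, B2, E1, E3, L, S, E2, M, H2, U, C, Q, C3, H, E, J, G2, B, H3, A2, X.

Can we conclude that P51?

No

Forward chaining from the given facts derives: Y, K, A, B3, F, B1, D, P48, T, D1, F1, D3, P49, R, P54, A1, D2, G1, P50, P.
The only rule concluding P51 is R25, which needs N; that is never established.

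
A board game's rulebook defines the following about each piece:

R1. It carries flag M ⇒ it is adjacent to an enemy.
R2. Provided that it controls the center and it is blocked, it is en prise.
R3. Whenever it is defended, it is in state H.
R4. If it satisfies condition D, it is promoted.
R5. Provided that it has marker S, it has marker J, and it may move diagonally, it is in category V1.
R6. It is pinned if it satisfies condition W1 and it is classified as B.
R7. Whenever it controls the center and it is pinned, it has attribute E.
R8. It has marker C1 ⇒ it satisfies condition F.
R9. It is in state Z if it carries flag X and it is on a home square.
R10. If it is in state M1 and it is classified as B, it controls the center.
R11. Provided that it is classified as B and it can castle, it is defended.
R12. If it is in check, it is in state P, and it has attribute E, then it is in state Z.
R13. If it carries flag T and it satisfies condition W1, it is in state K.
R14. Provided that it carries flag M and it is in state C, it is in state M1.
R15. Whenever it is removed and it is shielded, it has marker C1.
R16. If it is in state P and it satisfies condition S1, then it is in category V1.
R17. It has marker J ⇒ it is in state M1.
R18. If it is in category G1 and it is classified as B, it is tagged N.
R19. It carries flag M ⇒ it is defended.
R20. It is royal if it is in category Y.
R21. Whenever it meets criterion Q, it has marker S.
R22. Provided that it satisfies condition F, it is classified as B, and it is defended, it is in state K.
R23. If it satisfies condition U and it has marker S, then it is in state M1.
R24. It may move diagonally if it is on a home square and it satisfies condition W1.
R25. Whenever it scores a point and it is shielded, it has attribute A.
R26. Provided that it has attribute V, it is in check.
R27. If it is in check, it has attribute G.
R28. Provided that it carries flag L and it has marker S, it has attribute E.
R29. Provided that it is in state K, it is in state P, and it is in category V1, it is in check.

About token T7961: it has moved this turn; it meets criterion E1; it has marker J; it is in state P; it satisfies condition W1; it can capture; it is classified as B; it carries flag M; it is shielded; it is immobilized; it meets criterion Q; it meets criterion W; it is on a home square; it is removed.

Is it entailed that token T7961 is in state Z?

Yes

By R6 (it satisfies condition W1, it is classified as B): it is pinned.
By R15 (it is removed, it is shielded): it has marker C1.
By R17 (it has marker J): it is in state M1.
By R19 (it carries flag M): it is defended.
By R21 (it meets criterion Q): it has marker S.
By R24 (it is on a home square, it satisfies condition W1): it may move diagonally.
By R5 (it has marker S, it has marker J, it may move diagonally): it is in category V1.
By R8 (it has marker C1): it satisfies condition F.
By R10 (it is in state M1, it is classified as B): it controls the center.
By R22 (it satisfies condition F, it is classified as B, it is defended): it is in state K.
By R29 (it is in state K, it is in state P, it is in category V1): it is in check.
By R7 (it controls the center, it is pinned): it has attribute E.
By R12 (it is in check, it is in state P, it has attribute E): it is in state Z.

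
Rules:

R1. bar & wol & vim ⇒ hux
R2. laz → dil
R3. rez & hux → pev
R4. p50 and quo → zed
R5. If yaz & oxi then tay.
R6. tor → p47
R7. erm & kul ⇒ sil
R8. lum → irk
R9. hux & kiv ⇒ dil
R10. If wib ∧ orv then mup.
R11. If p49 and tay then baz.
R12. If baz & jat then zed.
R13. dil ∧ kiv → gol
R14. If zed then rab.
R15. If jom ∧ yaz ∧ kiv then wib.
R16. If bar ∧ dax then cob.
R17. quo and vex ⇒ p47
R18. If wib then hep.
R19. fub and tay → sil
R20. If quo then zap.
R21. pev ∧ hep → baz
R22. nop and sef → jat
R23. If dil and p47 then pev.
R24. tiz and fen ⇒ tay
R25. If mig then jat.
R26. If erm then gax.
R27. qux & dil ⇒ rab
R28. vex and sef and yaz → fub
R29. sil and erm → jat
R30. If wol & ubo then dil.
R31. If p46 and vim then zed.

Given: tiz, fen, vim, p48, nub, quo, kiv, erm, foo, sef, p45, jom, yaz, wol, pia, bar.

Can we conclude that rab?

No

Forward chaining from the given facts derives: hux, dil, gol, wib, hep, zap, tay, gax.
Rules concluding rab: R14 needs zed; R27 needs qux — none of these are established.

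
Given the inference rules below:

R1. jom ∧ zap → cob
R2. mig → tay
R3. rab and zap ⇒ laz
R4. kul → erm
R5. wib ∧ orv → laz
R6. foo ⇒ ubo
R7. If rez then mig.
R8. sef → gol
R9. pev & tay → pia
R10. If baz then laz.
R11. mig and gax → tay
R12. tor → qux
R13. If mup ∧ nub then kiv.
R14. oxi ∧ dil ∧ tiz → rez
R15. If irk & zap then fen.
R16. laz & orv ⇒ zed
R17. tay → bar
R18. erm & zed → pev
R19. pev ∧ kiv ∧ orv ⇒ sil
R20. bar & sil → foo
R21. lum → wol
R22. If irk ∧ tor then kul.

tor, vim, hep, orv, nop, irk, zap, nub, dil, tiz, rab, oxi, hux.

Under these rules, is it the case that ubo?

Forward chaining from the given facts derives: laz, qux, rez, fen, zed, kul, erm, mig, pev, tay, pia, bar.
The only rule concluding ubo is R6, which needs foo; that is never established.

No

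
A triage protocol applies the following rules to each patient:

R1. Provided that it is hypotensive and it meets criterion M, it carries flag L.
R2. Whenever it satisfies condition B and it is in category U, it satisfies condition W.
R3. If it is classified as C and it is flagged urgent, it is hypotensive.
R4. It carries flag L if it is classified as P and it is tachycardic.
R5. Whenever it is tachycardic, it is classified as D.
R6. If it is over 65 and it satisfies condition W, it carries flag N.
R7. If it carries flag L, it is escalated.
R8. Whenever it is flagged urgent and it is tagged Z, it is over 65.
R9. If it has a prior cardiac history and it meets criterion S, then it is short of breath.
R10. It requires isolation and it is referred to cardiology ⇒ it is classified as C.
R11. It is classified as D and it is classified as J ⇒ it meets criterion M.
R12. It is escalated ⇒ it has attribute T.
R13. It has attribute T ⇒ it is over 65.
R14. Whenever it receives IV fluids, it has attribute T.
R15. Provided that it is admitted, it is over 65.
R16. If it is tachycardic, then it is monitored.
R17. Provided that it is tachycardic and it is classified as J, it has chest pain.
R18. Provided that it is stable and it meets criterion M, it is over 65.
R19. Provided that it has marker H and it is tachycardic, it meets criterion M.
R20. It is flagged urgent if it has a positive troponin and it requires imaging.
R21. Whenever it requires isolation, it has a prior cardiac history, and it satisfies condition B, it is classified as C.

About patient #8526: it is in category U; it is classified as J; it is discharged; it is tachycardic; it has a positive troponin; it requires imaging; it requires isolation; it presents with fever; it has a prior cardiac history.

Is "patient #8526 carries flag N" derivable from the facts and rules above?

No

Forward chaining from the given facts derives: is classified as D, meets criterion M, is monitored, has chest pain, is flagged urgent.
The only rule concluding "it carries flag N" is R6, which needs "it is over 65"; that is never established.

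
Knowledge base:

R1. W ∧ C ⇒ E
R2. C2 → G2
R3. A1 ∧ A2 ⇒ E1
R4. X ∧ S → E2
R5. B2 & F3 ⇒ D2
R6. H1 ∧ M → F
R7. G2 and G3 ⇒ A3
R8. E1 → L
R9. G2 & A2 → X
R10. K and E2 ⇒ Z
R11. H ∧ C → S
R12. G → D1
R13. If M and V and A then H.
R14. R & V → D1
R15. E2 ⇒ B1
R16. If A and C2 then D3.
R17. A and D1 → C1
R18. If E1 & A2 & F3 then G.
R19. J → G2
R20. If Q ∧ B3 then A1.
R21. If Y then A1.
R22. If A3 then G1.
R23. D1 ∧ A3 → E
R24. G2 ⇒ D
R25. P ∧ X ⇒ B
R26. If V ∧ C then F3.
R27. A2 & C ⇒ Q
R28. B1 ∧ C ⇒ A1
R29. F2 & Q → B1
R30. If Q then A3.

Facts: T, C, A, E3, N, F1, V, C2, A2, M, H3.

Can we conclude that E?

Yes

G2  (by R2: C2)
X  (by R9: G2, A2)
H  (by R13: M, V, A)
F3  (by R26: V, C)
Q  (by R27: A2, C)
A3  (by R30: Q)
S  (by R11: H, C)
E2  (by R4: X, S)
B1  (by R15: E2)
A1  (by R28: B1, C)
E1  (by R3: A1, A2)
G  (by R18: E1, A2, F3)
D1  (by R12: G)
E  (by R23: D1, A3)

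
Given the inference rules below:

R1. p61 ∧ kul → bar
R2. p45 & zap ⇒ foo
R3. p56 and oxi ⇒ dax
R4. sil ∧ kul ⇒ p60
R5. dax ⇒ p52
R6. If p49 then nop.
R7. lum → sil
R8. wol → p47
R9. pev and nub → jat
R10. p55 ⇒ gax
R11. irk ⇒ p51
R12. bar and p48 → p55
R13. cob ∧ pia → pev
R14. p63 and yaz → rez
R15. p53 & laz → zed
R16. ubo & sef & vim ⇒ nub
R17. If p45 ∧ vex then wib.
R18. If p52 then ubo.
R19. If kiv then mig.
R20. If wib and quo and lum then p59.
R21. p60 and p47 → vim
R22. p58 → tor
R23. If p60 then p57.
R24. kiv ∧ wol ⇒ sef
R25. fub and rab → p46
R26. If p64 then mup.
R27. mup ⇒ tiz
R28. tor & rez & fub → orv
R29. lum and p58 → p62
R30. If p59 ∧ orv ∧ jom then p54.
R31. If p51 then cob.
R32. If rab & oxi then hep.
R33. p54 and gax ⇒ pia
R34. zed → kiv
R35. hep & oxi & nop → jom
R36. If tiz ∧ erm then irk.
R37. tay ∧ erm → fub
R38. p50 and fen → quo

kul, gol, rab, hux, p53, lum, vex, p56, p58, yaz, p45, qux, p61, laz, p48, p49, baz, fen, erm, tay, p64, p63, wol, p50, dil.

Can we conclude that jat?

Forward chaining from the given facts derives: bar, nop, sil, p47, p55, rez, zed, wib, tor, mup, tiz, p62, kiv, irk, fub, quo, p60, gax, p51, mig, p59, vim, p57, sef, p46, orv, cob.
The only rule concluding jat is R9, which needs pev; that is never established.

No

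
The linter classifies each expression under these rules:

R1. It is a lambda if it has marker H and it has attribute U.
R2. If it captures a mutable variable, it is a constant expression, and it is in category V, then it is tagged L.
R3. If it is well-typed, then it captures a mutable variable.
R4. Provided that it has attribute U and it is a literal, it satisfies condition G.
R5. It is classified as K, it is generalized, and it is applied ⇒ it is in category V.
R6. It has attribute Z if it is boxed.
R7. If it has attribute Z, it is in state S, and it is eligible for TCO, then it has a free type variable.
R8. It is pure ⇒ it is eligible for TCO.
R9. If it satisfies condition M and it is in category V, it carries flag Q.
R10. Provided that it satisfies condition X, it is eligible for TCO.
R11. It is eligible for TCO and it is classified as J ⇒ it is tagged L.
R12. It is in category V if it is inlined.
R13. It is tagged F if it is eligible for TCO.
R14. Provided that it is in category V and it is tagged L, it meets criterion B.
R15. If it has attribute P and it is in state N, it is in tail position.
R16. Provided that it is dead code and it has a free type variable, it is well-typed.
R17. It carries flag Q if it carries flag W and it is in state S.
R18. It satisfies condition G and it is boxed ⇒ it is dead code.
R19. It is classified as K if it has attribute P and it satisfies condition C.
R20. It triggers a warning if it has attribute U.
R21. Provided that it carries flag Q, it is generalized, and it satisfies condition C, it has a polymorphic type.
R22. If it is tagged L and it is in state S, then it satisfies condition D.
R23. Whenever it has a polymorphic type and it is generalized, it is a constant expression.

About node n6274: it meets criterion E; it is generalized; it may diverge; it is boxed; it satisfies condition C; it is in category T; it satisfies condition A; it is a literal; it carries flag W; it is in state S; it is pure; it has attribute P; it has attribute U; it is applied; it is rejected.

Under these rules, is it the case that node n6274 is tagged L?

Yes

By R4 (it has attribute U, it is a literal): it satisfies condition G.
By R6 (it is boxed): it has attribute Z.
By R8 (it is pure): it is eligible for TCO.
By R17 (it carries flag W, it is in state S): it carries flag Q.
By R18 (it satisfies condition G, it is boxed): it is dead code.
By R19 (it has attribute P, it satisfies condition C): it is classified as K.
By R21 (it carries flag Q, it is generalized, it satisfies condition C): it has a polymorphic type.
By R23 (it has a polymorphic type, it is generalized): it is a constant expression.
By R5 (it is classified as K, it is generalized, it is applied): it is in category V.
By R7 (it has attribute Z, it is in state S, it is eligible for TCO): it has a free type variable.
By R16 (it is dead code, it has a free type variable): it is well-typed.
By R3 (it is well-typed): it captures a mutable variable.
By R2 (it captures a mutable variable, it is a constant expression, it is in category V): it is tagged L.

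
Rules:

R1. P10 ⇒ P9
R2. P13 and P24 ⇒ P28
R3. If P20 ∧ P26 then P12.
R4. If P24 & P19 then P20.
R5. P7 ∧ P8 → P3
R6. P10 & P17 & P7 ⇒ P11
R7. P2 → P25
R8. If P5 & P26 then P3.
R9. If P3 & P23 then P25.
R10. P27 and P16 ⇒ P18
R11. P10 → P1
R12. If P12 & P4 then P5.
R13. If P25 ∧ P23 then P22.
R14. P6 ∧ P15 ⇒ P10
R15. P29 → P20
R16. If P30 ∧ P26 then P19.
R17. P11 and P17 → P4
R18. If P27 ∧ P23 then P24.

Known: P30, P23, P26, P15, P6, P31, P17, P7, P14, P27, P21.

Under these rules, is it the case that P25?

P10  (by R14: P6, P15)
P19  (by R16: P30, P26)
P24  (by R18: P27, P23)
P20  (by R4: P24, P19)
P11  (by R6: P10, P17, P7)
P4  (by R17: P11, P17)
P12  (by R3: P20, P26)
P5  (by R12: P12, P4)
P3  (by R8: P5, P26)
P25  (by R9: P3, P23)

Yes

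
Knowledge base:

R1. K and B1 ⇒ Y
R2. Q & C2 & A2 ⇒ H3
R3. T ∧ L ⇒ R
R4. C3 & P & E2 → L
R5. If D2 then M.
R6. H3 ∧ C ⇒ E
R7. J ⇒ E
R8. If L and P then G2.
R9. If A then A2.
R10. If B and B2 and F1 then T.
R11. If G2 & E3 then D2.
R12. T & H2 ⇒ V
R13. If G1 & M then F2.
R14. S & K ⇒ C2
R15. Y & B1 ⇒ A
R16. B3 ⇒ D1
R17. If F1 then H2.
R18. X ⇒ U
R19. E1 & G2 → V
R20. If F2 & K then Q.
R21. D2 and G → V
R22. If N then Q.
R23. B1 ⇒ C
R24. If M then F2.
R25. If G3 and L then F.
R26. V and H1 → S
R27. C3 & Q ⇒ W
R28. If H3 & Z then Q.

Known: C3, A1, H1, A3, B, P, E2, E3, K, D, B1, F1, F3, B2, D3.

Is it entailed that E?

Y  (by R1: K, B1)
L  (by R4: C3, P, E2)
G2  (by R8: L, P)
T  (by R10: B, B2, F1)
D2  (by R11: G2, E3)
A  (by R15: Y, B1)
H2  (by R17: F1)
C  (by R23: B1)
M  (by R5: D2)
A2  (by R9: A)
V  (by R12: T, H2)
F2  (by R24: M)
S  (by R26: V, H1)
C2  (by R14: S, K)
Q  (by R20: F2, K)
H3  (by R2: Q, C2, A2)
E  (by R6: H3, C)

Yes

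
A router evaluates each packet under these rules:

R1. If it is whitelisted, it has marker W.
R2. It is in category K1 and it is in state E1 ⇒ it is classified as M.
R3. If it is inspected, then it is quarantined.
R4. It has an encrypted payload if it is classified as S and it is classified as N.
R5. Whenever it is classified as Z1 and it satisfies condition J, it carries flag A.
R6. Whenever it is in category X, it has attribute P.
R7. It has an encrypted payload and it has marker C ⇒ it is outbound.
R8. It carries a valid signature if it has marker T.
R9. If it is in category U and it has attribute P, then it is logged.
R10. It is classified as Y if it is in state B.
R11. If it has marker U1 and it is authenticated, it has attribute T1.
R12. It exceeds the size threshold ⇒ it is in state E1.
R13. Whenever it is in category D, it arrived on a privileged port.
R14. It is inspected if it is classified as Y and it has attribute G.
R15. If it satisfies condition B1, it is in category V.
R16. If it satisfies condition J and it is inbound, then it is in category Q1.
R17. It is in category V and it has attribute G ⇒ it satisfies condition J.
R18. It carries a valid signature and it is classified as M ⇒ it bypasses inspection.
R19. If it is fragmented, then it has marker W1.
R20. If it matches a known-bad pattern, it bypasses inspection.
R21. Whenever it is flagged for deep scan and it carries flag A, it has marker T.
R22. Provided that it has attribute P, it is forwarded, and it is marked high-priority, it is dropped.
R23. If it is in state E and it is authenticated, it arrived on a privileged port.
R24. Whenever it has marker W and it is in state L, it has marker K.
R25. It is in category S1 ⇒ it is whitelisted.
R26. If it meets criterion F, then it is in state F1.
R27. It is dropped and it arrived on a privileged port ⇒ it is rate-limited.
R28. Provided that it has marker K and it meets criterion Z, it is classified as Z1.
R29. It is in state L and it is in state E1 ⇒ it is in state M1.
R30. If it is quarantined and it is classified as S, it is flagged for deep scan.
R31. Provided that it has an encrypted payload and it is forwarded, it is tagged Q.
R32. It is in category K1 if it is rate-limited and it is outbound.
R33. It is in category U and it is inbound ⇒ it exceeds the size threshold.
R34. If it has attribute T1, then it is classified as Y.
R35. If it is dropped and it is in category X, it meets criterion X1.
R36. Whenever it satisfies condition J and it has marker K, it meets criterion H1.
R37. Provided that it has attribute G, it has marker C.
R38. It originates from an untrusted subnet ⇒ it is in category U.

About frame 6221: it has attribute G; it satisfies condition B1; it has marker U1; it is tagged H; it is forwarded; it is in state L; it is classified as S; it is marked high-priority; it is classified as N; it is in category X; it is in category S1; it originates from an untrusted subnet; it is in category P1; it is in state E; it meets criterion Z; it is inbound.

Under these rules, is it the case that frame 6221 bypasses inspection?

Forward chaining from the given facts derives: has an encrypted payload, has attribute P, is in category V, satisfies condition J, is dropped, is whitelisted, is tagged Q, meets criterion X1, has marker C, is in category U, has marker W, is outbound, is logged, is in category Q1, has marker K, is classified as Z1, exceeds the size threshold, meets criterion H1, carries flag A, is in state E1, is in state M1.
Rules concluding "it bypasses inspection": R18 needs "it carries a valid signature"; R20 needs "it matches a known-bad pattern" — none of these are established.

No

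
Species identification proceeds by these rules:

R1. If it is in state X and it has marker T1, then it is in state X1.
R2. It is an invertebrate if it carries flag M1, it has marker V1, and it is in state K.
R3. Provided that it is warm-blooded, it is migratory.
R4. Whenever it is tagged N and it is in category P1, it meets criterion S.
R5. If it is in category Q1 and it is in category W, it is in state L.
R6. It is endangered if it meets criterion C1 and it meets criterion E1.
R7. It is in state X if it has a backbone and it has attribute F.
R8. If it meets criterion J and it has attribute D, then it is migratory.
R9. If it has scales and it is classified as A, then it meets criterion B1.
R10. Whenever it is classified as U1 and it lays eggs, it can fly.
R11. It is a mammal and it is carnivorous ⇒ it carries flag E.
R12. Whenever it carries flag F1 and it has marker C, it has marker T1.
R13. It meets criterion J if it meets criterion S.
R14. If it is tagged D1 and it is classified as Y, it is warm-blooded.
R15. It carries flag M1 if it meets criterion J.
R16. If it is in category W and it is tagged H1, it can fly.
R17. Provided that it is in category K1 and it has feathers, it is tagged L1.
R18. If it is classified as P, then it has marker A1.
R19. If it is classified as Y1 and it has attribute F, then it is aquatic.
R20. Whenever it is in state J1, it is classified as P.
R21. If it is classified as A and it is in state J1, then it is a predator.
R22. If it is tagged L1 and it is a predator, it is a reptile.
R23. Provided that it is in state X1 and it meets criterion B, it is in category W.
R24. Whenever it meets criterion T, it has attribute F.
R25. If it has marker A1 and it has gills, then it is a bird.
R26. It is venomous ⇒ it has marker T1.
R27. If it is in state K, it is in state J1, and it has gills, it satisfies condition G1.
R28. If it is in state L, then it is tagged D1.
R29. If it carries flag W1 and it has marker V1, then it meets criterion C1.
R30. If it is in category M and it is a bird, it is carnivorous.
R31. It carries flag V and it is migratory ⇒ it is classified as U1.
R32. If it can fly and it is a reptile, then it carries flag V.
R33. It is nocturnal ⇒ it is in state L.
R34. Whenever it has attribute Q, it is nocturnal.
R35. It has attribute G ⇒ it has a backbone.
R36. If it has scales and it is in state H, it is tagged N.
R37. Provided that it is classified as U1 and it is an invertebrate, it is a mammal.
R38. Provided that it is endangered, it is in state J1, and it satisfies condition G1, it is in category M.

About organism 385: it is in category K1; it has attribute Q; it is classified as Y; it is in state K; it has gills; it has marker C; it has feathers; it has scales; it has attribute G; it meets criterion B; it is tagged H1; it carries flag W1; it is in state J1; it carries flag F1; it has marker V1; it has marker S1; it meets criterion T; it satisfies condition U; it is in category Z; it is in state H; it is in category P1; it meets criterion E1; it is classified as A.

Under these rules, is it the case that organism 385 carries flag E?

Yes

By R12 (it carries flag F1, it has marker C): it has marker T1.
By R17 (it is in category K1, it has feathers): it is tagged L1.
By R20 (it is in state J1): it is classified as P.
By R21 (it is classified as A, it is in state J1): it is a predator.
By R22 (it is tagged L1, it is a predator): it is a reptile.
By R24 (it meets criterion T): it has attribute F.
By R27 (it is in state K, it is in state J1, it has gills): it satisfies condition G1.
By R29 (it carries flag W1, it has marker V1): it meets criterion C1.
By R34 (it has attribute Q): it is nocturnal.
By R35 (it has attribute G): it has a backbone.
By R36 (it has scales, it is in state H): it is tagged N.
By R4 (it is tagged N, it is in category P1): it meets criterion S.
By R6 (it meets criterion C1, it meets criterion E1): it is endangered.
By R7 (it has a backbone, it has attribute F): it is in state X.
By R13 (it meets criterion S): it meets criterion J.
By R15 (it meets criterion J): it carries flag M1.
By R18 (it is classified as P): it has marker A1.
By R25 (it has marker A1, it has gills): it is a bird.
By R33 (it is nocturnal): it is in state L.
By R38 (it is endangered, it is in state J1, it satisfies condition G1): it is in category M.
By R1 (it is in state X, it has marker T1): it is in state X1.
By R2 (it carries flag M1, it has marker V1, it is in state K): it is an invertebrate.
By R23 (it is in state X1, it meets criterion B): it is in category W.
By R28 (it is in state L): it is tagged D1.
By R30 (it is in category M, it is a bird): it is carnivorous.
By R14 (it is tagged D1, it is classified as Y): it is warm-blooded.
By R16 (it is in category W, it is tagged H1): it can fly.
By R32 (it can fly, it is a reptile): it carries flag V.
By R3 (it is warm-blooded): it is migratory.
By R31 (it carries flag V, it is migratory): it is classified as U1.
By R37 (it is classified as U1, it is an invertebrate): it is a mammal.
By R11 (it is a mammal, it is carnivorous): it carries flag E.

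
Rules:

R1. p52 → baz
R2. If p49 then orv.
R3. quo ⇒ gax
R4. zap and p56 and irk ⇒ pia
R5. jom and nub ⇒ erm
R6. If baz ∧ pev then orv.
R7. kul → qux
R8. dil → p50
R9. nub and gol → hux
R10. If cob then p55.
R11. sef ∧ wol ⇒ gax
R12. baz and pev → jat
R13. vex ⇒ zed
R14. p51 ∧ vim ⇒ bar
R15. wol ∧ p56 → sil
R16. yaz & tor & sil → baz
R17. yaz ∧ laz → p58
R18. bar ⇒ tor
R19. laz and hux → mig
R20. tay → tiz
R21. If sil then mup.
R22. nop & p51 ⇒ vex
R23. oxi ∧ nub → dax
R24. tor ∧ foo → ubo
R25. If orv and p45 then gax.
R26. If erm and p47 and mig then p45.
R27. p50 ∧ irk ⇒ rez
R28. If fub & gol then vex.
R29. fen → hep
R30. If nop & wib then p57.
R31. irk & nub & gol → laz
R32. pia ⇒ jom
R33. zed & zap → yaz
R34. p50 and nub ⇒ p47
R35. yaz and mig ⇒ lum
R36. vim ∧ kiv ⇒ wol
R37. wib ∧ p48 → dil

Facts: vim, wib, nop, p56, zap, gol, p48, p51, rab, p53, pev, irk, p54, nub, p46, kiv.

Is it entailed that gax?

pia  (by R4: zap, p56, irk)
hux  (by R9: nub, gol)
bar  (by R14: p51, vim)
tor  (by R18: bar)
vex  (by R22: nop, p51)
laz  (by R31: irk, nub, gol)
jom  (by R32: pia)
wol  (by R36: vim, kiv)
dil  (by R37: wib, p48)
erm  (by R5: jom, nub)
p50  (by R8: dil)
zed  (by R13: vex)
sil  (by R15: wol, p56)
mig  (by R19: laz, hux)
yaz  (by R33: zed, zap)
p47  (by R34: p50, nub)
baz  (by R16: yaz, tor, sil)
p45  (by R26: erm, p47, mig)
orv  (by R6: baz, pev)
gax  (by R25: orv, p45)

Yes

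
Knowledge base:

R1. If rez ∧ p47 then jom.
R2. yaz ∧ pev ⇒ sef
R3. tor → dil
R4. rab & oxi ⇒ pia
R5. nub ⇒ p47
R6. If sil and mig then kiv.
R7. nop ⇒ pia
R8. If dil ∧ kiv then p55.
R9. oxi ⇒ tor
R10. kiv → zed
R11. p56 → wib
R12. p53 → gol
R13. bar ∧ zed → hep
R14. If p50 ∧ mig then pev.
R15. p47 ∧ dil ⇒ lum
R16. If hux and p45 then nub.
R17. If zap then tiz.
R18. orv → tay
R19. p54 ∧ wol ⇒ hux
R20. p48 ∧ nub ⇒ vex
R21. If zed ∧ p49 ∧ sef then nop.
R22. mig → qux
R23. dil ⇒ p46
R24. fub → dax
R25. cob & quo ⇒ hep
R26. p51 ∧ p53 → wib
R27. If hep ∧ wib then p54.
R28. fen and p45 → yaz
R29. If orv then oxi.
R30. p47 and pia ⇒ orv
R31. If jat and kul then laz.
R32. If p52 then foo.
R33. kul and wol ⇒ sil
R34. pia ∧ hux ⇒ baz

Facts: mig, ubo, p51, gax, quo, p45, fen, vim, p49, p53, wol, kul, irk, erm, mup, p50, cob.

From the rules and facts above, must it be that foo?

Forward chaining from the given facts derives: gol, pev, qux, hep, wib, p54, yaz, sil, sef, kiv, zed, hux, nop, pia, nub, baz, p47, orv, tay, oxi, tor, dil, p55, lum, p46.
The only rule concluding foo is R32, which needs p52; that is never established.

No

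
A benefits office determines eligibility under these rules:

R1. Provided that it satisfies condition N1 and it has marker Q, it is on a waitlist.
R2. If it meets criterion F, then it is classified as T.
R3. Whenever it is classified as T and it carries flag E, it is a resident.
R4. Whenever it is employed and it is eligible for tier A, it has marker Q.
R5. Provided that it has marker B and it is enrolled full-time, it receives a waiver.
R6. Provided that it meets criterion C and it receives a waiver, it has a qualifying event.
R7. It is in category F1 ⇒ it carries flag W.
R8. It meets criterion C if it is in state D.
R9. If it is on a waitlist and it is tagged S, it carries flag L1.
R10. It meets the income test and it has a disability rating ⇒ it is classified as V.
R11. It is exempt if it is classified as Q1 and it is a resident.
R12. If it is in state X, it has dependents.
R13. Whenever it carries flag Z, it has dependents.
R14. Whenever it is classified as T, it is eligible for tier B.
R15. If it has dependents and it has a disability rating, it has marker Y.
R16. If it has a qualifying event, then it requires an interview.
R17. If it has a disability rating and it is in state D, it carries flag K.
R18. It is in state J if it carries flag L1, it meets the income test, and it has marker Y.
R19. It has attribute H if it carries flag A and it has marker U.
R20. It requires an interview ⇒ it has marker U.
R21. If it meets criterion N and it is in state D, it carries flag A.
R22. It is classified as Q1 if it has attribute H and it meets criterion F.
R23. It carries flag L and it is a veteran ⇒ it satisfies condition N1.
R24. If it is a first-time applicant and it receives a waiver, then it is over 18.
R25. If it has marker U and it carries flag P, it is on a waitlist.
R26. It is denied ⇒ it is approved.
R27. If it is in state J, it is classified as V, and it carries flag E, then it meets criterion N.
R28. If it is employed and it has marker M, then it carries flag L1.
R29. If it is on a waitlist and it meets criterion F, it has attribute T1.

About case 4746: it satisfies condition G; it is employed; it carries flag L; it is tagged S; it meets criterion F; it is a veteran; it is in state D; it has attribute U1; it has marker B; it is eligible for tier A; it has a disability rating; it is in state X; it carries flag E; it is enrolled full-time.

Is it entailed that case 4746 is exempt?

No

Forward chaining from the given facts derives: is classified as T, is a resident, has marker Q, receives a waiver, meets criterion C, has dependents, is eligible for tier B, has marker Y, carries flag K, satisfies condition N1, is on a waitlist, has a qualifying event, carries flag L1, requires an interview, has marker U, has attribute T1.
The only rule concluding "it is exempt" is R11, which needs "it is classified as Q1"; that is never established.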